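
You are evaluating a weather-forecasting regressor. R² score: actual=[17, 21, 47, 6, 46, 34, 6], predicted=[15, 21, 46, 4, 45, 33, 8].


ȳ = 25.2857
SS_res = Σ(y-ŷ)² = 15
SS_tot = Σ(y-ȳ)² = 1807.43
R² = 1 - SS_res/SS_tot = 1 - 0.0083 = 0.9917

0.9917


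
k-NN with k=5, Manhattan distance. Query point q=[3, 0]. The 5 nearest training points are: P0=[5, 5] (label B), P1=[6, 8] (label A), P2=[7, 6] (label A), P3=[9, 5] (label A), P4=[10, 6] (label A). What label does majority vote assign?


d(q,P0) = 7  (label B)
d(q,P1) = 11  (label A)
d(q,P2) = 10  (label A)
d(q,P3) = 11  (label A)
d(q,P4) = 13  (label A)
Votes: A=4, B=1
Majority → A

A


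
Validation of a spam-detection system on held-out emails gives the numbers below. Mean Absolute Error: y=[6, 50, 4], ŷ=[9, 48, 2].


Absolute errors: |6-9|=3, |50-48|=2, |4-2|=2
Sum = 7
MAE = 7/3 = 7/3

7/3


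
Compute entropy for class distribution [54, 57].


Probabilities: [54/111, 57/111] ≈ [0.4865, 0.5135]
H = -((54/111)·log₂(54/111) + (57/111)·log₂(57/111))
  = 0.9995 bits

0.9995 bits


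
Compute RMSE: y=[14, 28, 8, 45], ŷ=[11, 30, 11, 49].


MSE = 38/4 = 9.5
RMSE = √(38/4) = 3.0822

3.0822


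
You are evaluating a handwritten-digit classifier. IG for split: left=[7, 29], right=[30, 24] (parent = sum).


Parent = [37, 53], H_parent = 0.9771
H_left = 0.7107 (n=36), H_right = 0.9911 (n=54)
H_children = (36/90)·0.7107 + (54/90)·0.9911 = 0.8789
IG = 0.9771 - 0.8789 = 0.0982

0.0982


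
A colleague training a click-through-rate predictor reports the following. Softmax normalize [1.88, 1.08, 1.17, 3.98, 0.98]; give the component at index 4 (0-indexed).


Exponentials: e^1.88=6.5535, e^1.08=2.9447, e^1.17=3.222, e^3.98=53.517, e^0.98=2.6645
Sum = 68.9017
Softmax = [0.0951, 0.0427, 0.0468, 0.7767, 0.0387]
p[4] = 2.6645/68.9017 = 0.0387

0.0387


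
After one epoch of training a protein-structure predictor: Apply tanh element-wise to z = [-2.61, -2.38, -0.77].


tanh(-2.61) = -0.9892
tanh(-2.38) = -0.983
tanh(-0.77) = -0.6469
result = [-0.9892, -0.983, -0.6469]

[-0.9892, -0.983, -0.6469]


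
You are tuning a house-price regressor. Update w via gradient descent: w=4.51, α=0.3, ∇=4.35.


w_new = w - α·∇
= 4.51 - 0.3·4.35
= 4.51 - 1.305
= 3.205

3.205


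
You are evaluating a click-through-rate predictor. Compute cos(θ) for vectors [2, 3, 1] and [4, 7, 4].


A·B = 2·4 + 3·7 + 1·4 = 33
‖A‖ = √14 = 3.7417, ‖B‖ = √81 = 9
cos = 33/(√14·√81) = 33/√1134 = 0.98

0.98


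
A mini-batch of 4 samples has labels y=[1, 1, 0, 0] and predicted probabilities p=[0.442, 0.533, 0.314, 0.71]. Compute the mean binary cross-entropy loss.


L[0] = -ln(0.442) = 0.8164
L[1] = -ln(0.533) = 0.6292
L[2] = -ln(1-0.314) = -ln(0.686) = 0.3769
L[3] = -ln(1-0.71) = -ln(0.29) = 1.2379
mean = (0.8164 + 0.6292 + 0.3769 + 1.2379)/4 = 0.7651

0.7651


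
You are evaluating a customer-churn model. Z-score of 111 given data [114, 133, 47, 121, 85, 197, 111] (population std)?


μ = 115.4286, σ = 42.4663
z = (111 - 115.4286)/42.4663 = -0.1043

-0.1043


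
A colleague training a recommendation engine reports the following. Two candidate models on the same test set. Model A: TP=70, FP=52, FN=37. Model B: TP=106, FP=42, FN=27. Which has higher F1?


Model A: P=70/122=0.5738, R=70/107=0.6542, F1=2PR/(P+R)=2TP/(2TP+FP+FN)=140/229=0.6114
Model B: P=106/148=0.7162, R=106/133=0.797, F1=2PR/(P+R)=2TP/(2TP+FP+FN)=212/281=0.7544
0.6114 < 0.7544 → Model B

Model B


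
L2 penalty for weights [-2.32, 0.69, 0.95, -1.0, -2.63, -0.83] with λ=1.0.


‖w‖₂² = (-2.32)² + (0.69)² + (0.95)² + (-1.0)² + (-2.63)² + (-0.83)²
     = 5.3824 + 0.4761 + 0.9025 + 1 + 6.9169 + 0.6889
     = 15.3668
λ·‖w‖₂² = 1.0·15.3668 = 15.3668

15.3668


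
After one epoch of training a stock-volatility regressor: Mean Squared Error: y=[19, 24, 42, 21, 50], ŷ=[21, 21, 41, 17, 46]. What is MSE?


Squared errors: (19-21)²=4, (24-21)²=9, (42-41)²=1, (21-17)²=16, (50-46)²=16
Sum = 46
MSE = 46/5 = 46/5

46/5


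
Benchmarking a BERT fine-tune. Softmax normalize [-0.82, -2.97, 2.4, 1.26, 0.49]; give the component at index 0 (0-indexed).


Exponentials: e^-0.82=0.4404, e^-2.97=0.0513, e^2.4=11.0232, e^1.26=3.5254, e^0.49=1.6323
Sum = 16.6726
Softmax = [0.0264, 0.0031, 0.6612, 0.2114, 0.0979]
p[0] = 0.4404/16.6726 = 0.0264

0.0264


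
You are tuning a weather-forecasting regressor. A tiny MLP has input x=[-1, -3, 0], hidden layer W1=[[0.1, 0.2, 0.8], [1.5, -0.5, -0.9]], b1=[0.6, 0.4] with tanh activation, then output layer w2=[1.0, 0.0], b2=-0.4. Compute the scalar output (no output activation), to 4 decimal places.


z1[0] = (0.1)·(-1) + (0.2)·(-3) + (0.8)·(0) + 0.6 = -0.1
z1[1] = (1.5)·(-1) + (-0.5)·(-3) + (-0.9)·(0) + 0.4 = 0.4
h = tanh(z1) = [-0.0997, 0.3799]
output = (1.0)·(-0.0997) + (0.0)·(0.3799) - 0.4 = -0.4997

-0.4997


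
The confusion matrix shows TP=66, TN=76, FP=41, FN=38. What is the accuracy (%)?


Accuracy = (TP+TN)/(TP+TN+FP+FN)
= (66+76)/(221)
= 142/221 = 64.25%

64.25%


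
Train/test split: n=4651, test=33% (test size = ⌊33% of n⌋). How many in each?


Test = ⌊4651·33/100⌋ = 1534
Train = 4651 - 1534 = 3117

Train: 3117, Test: 1534


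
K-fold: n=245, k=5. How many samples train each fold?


Fold size = 245/5 = 49
Training per fold = 245 - 49 = 196

196


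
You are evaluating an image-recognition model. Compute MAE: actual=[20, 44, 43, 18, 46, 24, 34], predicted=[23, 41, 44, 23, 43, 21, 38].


Absolute errors: |20-23|=3, |44-41|=3, |43-44|=1, |18-23|=5, |46-43|=3, |24-21|=3, |34-38|=4
Sum = 22
MAE = 22/7 = 22/7

22/7


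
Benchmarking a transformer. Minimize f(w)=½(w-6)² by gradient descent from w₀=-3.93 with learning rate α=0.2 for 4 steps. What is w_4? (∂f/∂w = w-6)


step 1: grad = -3.93-6 = -9.93; w = -3.93 - 0.2·(-9.93) = -1.944
step 2: grad = -1.944-6 = -7.944; w = -1.944 - 0.2·(-7.944) = -0.3552
step 3: grad = -0.3552-6 = -6.3552; w = -0.3552 - 0.2·(-6.3552) = 0.91584
step 4: grad = 0.91584-6 = -5.08416; w = 0.91584 - 0.2·(-5.08416) = 1.932672

1.932672


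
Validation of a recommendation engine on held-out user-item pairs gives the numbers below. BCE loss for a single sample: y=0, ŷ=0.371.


BCE = -[y·ln(p) + (1-y)·ln(1-p)]
= -0 - 1·ln(1-0.371)
= -ln(0.629) = 0.4636

0.4636


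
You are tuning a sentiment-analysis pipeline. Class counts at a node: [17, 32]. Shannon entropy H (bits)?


Probabilities: [17/49, 32/49] ≈ [0.3469, 0.6531]
H = -((17/49)·log₂(17/49) + (32/49)·log₂(32/49))
  = 0.9313 bits

0.9313 bits


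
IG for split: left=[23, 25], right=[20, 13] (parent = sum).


Parent = [43, 38], H_parent = 0.9972
H_left = 0.9987 (n=48), H_right = 0.9673 (n=33)
H_children = (48/81)·0.9987 + (33/81)·0.9673 = 0.9859
IG = 0.9972 - 0.9859 = 0.0113

0.0113


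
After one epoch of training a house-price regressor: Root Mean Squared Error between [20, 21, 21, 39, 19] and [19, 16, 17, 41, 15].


MSE = 62/5 = 12.4
RMSE = √(62/5) = 3.5214

3.5214


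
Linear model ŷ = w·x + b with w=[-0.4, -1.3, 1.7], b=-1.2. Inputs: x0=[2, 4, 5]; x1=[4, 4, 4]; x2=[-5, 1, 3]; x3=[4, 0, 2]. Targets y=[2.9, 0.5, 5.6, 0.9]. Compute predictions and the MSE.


ŷ0 = (-0.4)·(2) + (-1.3)·(4) + (1.7)·(5) - 1.2 = 1.3
ŷ1 = (-0.4)·(4) + (-1.3)·(4) + (1.7)·(4) - 1.2 = -1.2
ŷ2 = (-0.4)·(-5) + (-1.3)·(1) + (1.7)·(3) - 1.2 = 4.6
ŷ3 = (-0.4)·(4) + (-1.3)·(0) + (1.7)·(2) - 1.2 = 0.6
errors² = [2.56, 2.89, 1.0, 0.09]
MSE = 6.5400/4 = 1.635

1.635


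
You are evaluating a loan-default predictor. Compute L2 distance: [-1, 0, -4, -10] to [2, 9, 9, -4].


d = √((-1-2)² + (0-9)² + (-4-9)² + (-10+ 4)²)
  = √(9 + 81 + 169 + 36)
  = √295 = 17.1756

17.1756


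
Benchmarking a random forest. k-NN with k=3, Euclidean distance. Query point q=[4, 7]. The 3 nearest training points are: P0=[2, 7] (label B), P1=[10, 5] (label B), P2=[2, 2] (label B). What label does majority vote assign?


d(q,P0) = 2.0  (label B)
d(q,P1) = 6.3246  (label B)
d(q,P2) = 5.3852  (label B)
Votes: A=0, B=3
Majority → B

B


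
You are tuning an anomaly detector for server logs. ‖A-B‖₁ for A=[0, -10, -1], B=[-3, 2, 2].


d = |0+ 3| + |-10-2| + |-1-2|
  = 3 + 12 + 3
  = 18

18


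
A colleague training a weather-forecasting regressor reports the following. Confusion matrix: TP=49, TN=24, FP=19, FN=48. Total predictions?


Total = TP + TN + FP + FN
= 49 + 24 + 19 + 48
= 140
(Predicted positive: 68, predicted negative: 72)

140


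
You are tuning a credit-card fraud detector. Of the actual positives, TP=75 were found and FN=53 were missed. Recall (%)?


Recall = TP/(TP+FN)
= 75/(75+53)
= 75/128 = 58.59%

58.59%


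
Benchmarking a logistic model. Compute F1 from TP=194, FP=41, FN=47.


Precision = 194/235 = 0.8255
Recall = 194/241 = 0.805
F1 = 2·P·R/(P+R) = 2·TP/(2·TP+FP+FN) = 388/(388+41+47) = 388/476 = 0.8151

0.8151


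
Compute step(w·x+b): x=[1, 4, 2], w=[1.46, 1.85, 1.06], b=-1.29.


z = (1)·(1.46) + (4)·(1.85) + (2)·(1.06) - 1.29
  = 9.69
step(z) = 1 (z≥0)

1


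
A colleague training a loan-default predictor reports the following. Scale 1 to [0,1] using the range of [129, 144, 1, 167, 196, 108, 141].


min=1, max=196
(1-1)/(196-1) = 0/195 = 0.0

0.0


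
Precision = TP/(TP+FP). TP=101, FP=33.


Precision = TP/(TP+FP)
= 101/(101+33)
= 101/134 = 75.37%

75.37%


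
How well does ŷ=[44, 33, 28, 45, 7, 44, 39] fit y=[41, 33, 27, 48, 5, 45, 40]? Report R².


ȳ = 34.1429
SS_res = Σ(y-ŷ)² = 25
SS_tot = Σ(y-ȳ)² = 1292.86
R² = 1 - SS_res/SS_tot = 1 - 0.0193 = 0.9807

0.9807


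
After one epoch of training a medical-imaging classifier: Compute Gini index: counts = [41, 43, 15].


Probabilities: [41/99, 43/99, 15/99] ≈ [0.4141, 0.4343, 0.1515]
Σpᵢ² = (1681 + 1849 + 225)/99² = 3755/9801
Gini = 1 - Σpᵢ² = 1 - 3755/9801 = 0.6169

0.6169


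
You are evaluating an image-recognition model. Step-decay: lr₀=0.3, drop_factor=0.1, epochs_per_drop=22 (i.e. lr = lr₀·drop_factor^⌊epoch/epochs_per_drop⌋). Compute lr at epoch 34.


n_drops = ⌊34/22⌋ = 1
lr = 0.3·0.1^1 = 0.3·0.1 = 0.03

0.03


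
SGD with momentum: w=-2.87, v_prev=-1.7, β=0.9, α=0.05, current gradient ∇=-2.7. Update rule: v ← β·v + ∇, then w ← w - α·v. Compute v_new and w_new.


v_new = 0.9·-1.7 - 2.7 = -1.53 - 2.7 = -4.23
w_new = -2.87 - 0.05·-4.23 = -2.87 + 0.2115 = -2.6585

v_new=-4.23, w_new=-2.6585


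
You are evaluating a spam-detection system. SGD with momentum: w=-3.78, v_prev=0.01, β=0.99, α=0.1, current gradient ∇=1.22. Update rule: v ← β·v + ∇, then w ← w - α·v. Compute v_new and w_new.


v_new = 0.99·0.01 + 1.22 = 0.0099 + 1.22 = 1.2299
w_new = -3.78 - 0.1·1.2299 = -3.78 - 0.12299 = -3.90299

v_new=1.2299, w_new=-3.90299


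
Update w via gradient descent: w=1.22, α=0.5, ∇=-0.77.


w_new = w - α·∇
= 1.22 - 0.5·-0.77
= 1.22 + 0.385
= 1.605

1.605


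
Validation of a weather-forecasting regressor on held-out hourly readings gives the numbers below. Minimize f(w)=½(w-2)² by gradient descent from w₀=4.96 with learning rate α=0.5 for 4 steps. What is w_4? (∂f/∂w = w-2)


step 1: grad = 4.96-2 = 2.96; w = 4.96 - 0.5·(2.96) = 3.48
step 2: grad = 3.48-2 = 1.48; w = 3.48 - 0.5·(1.48) = 2.74
step 3: grad = 2.74-2 = 0.74; w = 2.74 - 0.5·(0.74) = 2.37
step 4: grad = 2.37-2 = 0.37; w = 2.37 - 0.5·(0.37) = 2.185

2.185


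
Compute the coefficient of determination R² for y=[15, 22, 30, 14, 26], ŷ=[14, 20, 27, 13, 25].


ȳ = 21.4
SS_res = Σ(y-ŷ)² = 16
SS_tot = Σ(y-ȳ)² = 191.2
R² = 1 - SS_res/SS_tot = 1 - 0.0837 = 0.9163

0.9163


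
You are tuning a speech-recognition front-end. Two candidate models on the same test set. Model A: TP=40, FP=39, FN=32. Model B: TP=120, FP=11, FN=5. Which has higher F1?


Model A: P=40/79=0.5063, R=40/72=0.5556, F1=2PR/(P+R)=2TP/(2TP+FP+FN)=80/151=0.5298
Model B: P=120/131=0.916, R=120/125=0.96, F1=2PR/(P+R)=2TP/(2TP+FP+FN)=240/256=0.9375
0.5298 < 0.9375 → Model B

Model B


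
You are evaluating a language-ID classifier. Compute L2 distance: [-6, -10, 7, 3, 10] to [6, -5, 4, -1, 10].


d = √((-6-6)² + (-10+ 5)² + (7-4)² + (3+ 1)² + (10-10)²)
  = √(144 + 25 + 9 + 16 + 0)
  = √194 = 13.9284

13.9284


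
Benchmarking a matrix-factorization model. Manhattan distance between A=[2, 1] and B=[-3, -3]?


d = |2+ 3| + |1+ 3|
  = 5 + 4
  = 9

9


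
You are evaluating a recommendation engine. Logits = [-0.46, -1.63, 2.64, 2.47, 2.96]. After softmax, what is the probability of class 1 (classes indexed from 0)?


Exponentials: e^-0.46=0.6313, e^-1.63=0.1959, e^2.64=14.0132, e^2.47=11.8224, e^2.96=19.298
Sum = 45.9608
Softmax = [0.0137, 0.0043, 0.3049, 0.2572, 0.4199]
p[1] = 0.1959/45.9608 = 0.0043

0.0043


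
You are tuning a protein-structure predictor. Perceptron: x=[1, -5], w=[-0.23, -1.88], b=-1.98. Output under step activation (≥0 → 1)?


z = (1)·(-0.23) + (-5)·(-1.88) - 1.98
  = 7.19
step(z) = 1 (z≥0)

1


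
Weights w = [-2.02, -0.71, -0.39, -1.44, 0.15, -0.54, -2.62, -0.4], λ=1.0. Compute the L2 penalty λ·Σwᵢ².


‖w‖₂² = (-2.02)² + (-0.71)² + (-0.39)² + (-1.44)² + (0.15)² + (-0.54)² + (-2.62)² + (-0.4)²
     = 4.0804 + 0.5041 + 0.1521 + 2.0736 + 0.0225 + 0.2916 + 6.8644 + 0.16
     = 14.1487
λ·‖w‖₂² = 1.0·14.1487 = 14.1487

14.1487


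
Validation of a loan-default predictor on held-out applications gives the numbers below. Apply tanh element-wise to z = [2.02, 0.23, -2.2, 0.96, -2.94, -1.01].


tanh(2.02) = 0.9654
tanh(0.23) = 0.226
tanh(-2.2) = -0.9757
tanh(0.96) = 0.7443
tanh(-2.94) = -0.9944
tanh(-1.01) = -0.7658
result = [0.9654, 0.226, -0.9757, 0.7443, -0.9944, -0.7658]

[0.9654, 0.226, -0.9757, 0.7443, -0.9944, -0.7658]


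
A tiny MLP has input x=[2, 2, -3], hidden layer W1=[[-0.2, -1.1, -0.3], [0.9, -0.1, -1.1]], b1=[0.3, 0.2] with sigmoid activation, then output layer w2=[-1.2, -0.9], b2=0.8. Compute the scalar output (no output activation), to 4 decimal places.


z1[0] = (-0.2)·(2) + (-1.1)·(2) + (-0.3)·(-3) + 0.3 = -1.4
z1[1] = (0.9)·(2) + (-0.1)·(2) + (-1.1)·(-3) + 0.2 = 5.1
h = sigmoid(z1) = [0.1978, 0.9939]
output = (-1.2)·(0.1978) + (-0.9)·(0.9939) + 0.8 = -0.3319

-0.3319


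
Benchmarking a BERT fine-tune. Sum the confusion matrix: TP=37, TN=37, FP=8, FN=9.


Total = TP + TN + FP + FN
= 37 + 37 + 8 + 9
= 91
(Predicted positive: 45, predicted negative: 46)

91


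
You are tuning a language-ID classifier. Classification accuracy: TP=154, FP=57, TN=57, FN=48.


Accuracy = (TP+TN)/(TP+TN+FP+FN)
= (154+57)/(316)
= 211/316 = 66.77%

66.77%


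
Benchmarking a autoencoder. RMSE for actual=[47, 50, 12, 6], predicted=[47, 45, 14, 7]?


MSE = 30/4 = 7.5
RMSE = √(30/4) = 2.7386

2.7386


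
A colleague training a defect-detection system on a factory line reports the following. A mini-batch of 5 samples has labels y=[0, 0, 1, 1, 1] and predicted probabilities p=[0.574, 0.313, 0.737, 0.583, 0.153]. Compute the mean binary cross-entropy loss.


L[0] = -ln(1-0.574) = -ln(0.426) = 0.8533
L[1] = -ln(1-0.313) = -ln(0.687) = 0.3754
L[2] = -ln(0.737) = 0.3052
L[3] = -ln(0.583) = 0.5396
L[4] = -ln(0.153) = 1.8773
mean = (0.8533 + 0.3754 + 0.3052 + 0.5396 + 1.8773)/5 = 0.7902

0.7902


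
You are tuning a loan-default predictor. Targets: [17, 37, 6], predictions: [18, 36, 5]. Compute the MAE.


Absolute errors: |17-18|=1, |37-36|=1, |6-5|=1
Sum = 3
MAE = 3/3 = 1

1


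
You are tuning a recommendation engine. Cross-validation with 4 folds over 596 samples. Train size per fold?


Fold size = 596/4 = 149
Training per fold = 596 - 149 = 447

447


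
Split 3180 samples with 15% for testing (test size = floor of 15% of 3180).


Test = ⌊3180·15/100⌋ = 477
Train = 3180 - 477 = 2703

Train: 2703, Test: 477


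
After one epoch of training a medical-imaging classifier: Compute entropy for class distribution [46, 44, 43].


Probabilities: [46/133, 44/133, 43/133] ≈ [0.3459, 0.3308, 0.3233]
H = -((46/133)·log₂(46/133) + (44/133)·log₂(44/133) + (43/133)·log₂(43/133))
  = 1.5844 bits

1.5844 bits


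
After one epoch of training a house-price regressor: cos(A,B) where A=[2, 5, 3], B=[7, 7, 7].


A·B = 2·7 + 5·7 + 3·7 = 70
‖A‖ = √38 = 6.1644, ‖B‖ = √147 = 12.1244
cos = 70/(√38·√147) = 70/√5586 = 0.9366

0.9366


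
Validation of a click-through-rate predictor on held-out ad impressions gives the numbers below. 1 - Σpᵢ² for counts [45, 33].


Probabilities: [45/78, 33/78] ≈ [0.5769, 0.4231]
Σpᵢ² = (2025 + 1089)/78² = 3114/6084
Gini = 1 - Σpᵢ² = 1 - 3114/6084 = 0.4882

0.4882


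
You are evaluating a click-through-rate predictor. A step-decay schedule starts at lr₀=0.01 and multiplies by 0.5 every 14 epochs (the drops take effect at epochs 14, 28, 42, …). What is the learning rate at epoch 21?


n_drops = ⌊21/14⌋ = 1
lr = 0.01·0.5^1 = 0.01·0.5 = 0.005

0.005


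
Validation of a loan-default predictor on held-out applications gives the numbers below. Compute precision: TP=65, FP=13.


Precision = TP/(TP+FP)
= 65/(65+13)
= 65/78 = 83.33%

83.33%


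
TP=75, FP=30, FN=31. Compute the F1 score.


Precision = 75/105 = 0.7143
Recall = 75/106 = 0.7075
F1 = 2·P·R/(P+R) = 2·TP/(2·TP+FP+FN) = 150/(150+30+31) = 150/211 = 0.7109

0.7109


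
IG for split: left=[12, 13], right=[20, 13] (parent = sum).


Parent = [32, 26], H_parent = 0.9923
H_left = 0.9988 (n=25), H_right = 0.9673 (n=33)
H_children = (25/58)·0.9988 + (33/58)·0.9673 = 0.9809
IG = 0.9923 - 0.9809 = 0.0114

0.0114


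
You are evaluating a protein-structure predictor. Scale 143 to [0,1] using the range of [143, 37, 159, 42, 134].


min=37, max=159
(143-37)/(159-37) = 106/122 = 0.8689

0.8689


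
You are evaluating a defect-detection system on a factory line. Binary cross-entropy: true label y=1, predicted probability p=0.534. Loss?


BCE = -[y·ln(p) + (1-y)·ln(1-p)]
= -1·ln(0.534) - 0
= -ln(0.534) = 0.6274

0.6274


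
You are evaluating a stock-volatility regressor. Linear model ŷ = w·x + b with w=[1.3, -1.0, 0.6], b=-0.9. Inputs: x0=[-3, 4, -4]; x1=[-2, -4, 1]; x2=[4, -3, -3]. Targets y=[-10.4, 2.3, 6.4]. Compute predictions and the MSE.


ŷ0 = (1.3)·(-3) + (-1.0)·(4) + (0.6)·(-4) - 0.9 = -11.2
ŷ1 = (1.3)·(-2) + (-1.0)·(-4) + (0.6)·(1) - 0.9 = 1.1
ŷ2 = (1.3)·(4) + (-1.0)·(-3) + (0.6)·(-3) - 0.9 = 5.5
errors² = [0.64, 1.44, 0.81]
MSE = 2.8900/3 = 0.9633

0.9633


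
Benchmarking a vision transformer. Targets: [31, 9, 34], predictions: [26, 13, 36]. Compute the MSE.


Squared errors: (31-26)²=25, (9-13)²=16, (34-36)²=4
Sum = 45
MSE = 45/3 = 15

15


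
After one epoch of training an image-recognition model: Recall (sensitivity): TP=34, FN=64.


Recall = TP/(TP+FN)
= 34/(34+64)
= 34/98 = 34.69%

34.69%


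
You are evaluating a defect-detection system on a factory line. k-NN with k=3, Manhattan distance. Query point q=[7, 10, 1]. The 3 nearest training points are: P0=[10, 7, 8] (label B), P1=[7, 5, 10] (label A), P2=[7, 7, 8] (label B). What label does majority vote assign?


d(q,P0) = 13  (label B)
d(q,P1) = 14  (label A)
d(q,P2) = 10  (label B)
Votes: A=1, B=2
Majority → B

B


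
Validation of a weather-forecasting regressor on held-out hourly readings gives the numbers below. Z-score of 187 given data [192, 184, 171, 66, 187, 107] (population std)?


μ = 151.1667, σ = 47.6565
z = (187 - 151.1667)/47.6565 = 0.7519

0.7519


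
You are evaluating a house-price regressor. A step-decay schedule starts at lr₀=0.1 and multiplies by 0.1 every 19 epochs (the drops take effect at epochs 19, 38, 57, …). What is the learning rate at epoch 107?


n_drops = ⌊107/19⌋ = 5
lr = 0.1·0.1^5 = 0.1·0.00001 = 0.000001

0.000001


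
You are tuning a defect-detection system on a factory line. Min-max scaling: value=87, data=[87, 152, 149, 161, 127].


min=87, max=161
(87-87)/(161-87) = 0/74 = 0.0

0.0


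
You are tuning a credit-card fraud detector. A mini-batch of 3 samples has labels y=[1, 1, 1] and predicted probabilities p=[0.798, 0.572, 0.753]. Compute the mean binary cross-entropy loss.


L[0] = -ln(0.798) = 0.2256
L[1] = -ln(0.572) = 0.5586
L[2] = -ln(0.753) = 0.2837
mean = (0.2256 + 0.5586 + 0.2837)/3 = 0.356

0.356


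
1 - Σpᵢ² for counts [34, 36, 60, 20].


Probabilities: [34/150, 36/150, 60/150, 20/150] ≈ [0.2267, 0.24, 0.4, 0.1333]
Σpᵢ² = (1156 + 1296 + 3600 + 400)/150² = 6452/22500
Gini = 1 - Σpᵢ² = 1 - 6452/22500 = 0.7132

0.7132


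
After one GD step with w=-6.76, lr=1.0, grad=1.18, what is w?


w_new = w - α·∇
= -6.76 - 1.0·1.18
= -6.76 - 1.18
= -7.94

-7.94


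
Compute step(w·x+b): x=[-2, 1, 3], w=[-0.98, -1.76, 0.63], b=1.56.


z = (-2)·(-0.98) + (1)·(-1.76) + (3)·(0.63) + 1.56
  = 3.65
step(z) = 1 (z≥0)

1


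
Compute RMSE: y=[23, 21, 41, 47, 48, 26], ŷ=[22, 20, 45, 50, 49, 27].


MSE = 29/6 = 4.8333
RMSE = √(29/6) = 2.1985

2.1985


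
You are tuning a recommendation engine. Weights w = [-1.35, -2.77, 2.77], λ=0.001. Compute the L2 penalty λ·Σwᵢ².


‖w‖₂² = (-1.35)² + (-2.77)² + (2.77)²
     = 1.8225 + 7.6729 + 7.6729
     = 17.1683
λ·‖w‖₂² = 0.001·17.1683 = 0.017168

0.017168


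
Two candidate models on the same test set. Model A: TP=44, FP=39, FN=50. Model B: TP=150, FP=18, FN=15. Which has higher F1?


Model A: P=44/83=0.5301, R=44/94=0.4681, F1=2PR/(P+R)=2TP/(2TP+FP+FN)=88/177=0.4972
Model B: P=150/168=0.8929, R=150/165=0.9091, F1=2PR/(P+R)=2TP/(2TP+FP+FN)=300/333=0.9009
0.4972 < 0.9009 → Model B

Model B


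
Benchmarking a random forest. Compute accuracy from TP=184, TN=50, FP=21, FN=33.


Accuracy = (TP+TN)/(TP+TN+FP+FN)
= (184+50)/(288)
= 234/288 = 81.25%

81.25%


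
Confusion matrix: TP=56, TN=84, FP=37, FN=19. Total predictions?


Total = TP + TN + FP + FN
= 56 + 84 + 37 + 19
= 196
(Predicted positive: 93, predicted negative: 103)

196


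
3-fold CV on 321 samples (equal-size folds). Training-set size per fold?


Fold size = 321/3 = 107
Training per fold = 321 - 107 = 214

214


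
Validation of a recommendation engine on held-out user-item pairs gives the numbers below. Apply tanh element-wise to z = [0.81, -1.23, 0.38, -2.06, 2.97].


tanh(0.81) = 0.6696
tanh(-1.23) = -0.8426
tanh(0.38) = 0.3627
tanh(-2.06) = -0.968
tanh(2.97) = 0.9947
result = [0.6696, -0.8426, 0.3627, -0.968, 0.9947]

[0.6696, -0.8426, 0.3627, -0.968, 0.9947]


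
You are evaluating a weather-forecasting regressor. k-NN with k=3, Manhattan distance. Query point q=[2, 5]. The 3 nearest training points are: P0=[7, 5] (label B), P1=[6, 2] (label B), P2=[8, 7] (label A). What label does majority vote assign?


d(q,P0) = 5  (label B)
d(q,P1) = 7  (label B)
d(q,P2) = 8  (label A)
Votes: A=1, B=2
Majority → B

B


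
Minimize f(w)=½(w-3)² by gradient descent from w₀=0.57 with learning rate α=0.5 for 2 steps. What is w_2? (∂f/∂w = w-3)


step 1: grad = 0.57-3 = -2.43; w = 0.57 - 0.5·(-2.43) = 1.785
step 2: grad = 1.785-3 = -1.215; w = 1.785 - 0.5·(-1.215) = 2.3925

2.3925


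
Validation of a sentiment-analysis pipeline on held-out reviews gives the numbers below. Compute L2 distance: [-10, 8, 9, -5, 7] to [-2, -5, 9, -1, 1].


d = √((-10+ 2)² + (8+ 5)² + (9-9)² + (-5+ 1)² + (7-1)²)
  = √(64 + 169 + 0 + 16 + 36)
  = √285 = 16.8819

16.8819


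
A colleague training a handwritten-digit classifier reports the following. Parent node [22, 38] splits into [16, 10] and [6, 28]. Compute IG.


Parent = [22, 38], H_parent = 0.9481
H_left = 0.9612 (n=26), H_right = 0.6723 (n=34)
H_children = (26/60)·0.9612 + (34/60)·0.6723 = 0.7975
IG = 0.9481 - 0.7975 = 0.1506

0.1506


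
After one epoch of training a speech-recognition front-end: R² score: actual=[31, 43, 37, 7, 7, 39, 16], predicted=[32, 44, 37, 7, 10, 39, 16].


ȳ = 25.7143
SS_res = Σ(y-ŷ)² = 11
SS_tot = Σ(y-ȳ)² = 1425.43
R² = 1 - SS_res/SS_tot = 1 - 0.0077 = 0.9923

0.9923


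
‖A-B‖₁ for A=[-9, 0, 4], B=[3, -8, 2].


d = |-9-3| + |0+ 8| + |4-2|
  = 12 + 8 + 2
  = 22

22


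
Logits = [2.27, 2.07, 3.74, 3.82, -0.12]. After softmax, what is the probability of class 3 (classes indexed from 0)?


Exponentials: e^2.27=9.6794, e^2.07=7.9248, e^3.74=42.098, e^3.82=45.6042, e^-0.12=0.8869
Sum = 106.1933
Softmax = [0.0911, 0.0746, 0.3964, 0.4294, 0.0084]
p[3] = 45.6042/106.1933 = 0.4294

0.4294


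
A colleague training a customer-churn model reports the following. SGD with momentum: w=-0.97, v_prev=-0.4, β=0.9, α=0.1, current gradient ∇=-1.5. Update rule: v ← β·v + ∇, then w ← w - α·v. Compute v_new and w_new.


v_new = 0.9·-0.4 - 1.5 = -0.36 - 1.5 = -1.86
w_new = -0.97 - 0.1·-1.86 = -0.97 + 0.186 = -0.784

v_new=-1.86, w_new=-0.784


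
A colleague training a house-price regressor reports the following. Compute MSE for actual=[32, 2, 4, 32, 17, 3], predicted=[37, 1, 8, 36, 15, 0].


Squared errors: (32-37)²=25, (2-1)²=1, (4-8)²=16, (32-36)²=16, (17-15)²=4, (3-0)²=9
Sum = 71
MSE = 71/6 = 71/6

71/6


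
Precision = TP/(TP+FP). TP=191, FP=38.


Precision = TP/(TP+FP)
= 191/(191+38)
= 191/229 = 83.41%

83.41%


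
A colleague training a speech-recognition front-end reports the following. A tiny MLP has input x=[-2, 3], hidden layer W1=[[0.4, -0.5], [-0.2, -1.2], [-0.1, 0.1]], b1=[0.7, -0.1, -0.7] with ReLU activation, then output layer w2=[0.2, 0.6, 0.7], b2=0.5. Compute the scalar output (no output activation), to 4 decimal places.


z1[0] = (0.4)·(-2) + (-0.5)·(3) + 0.7 = -1.6
z1[1] = (-0.2)·(-2) + (-1.2)·(3) - 0.1 = -3.3
z1[2] = (-0.1)·(-2) + (0.1)·(3) - 0.7 = -0.2
h = ReLU(z1) = [0.0, 0.0, 0.0]
output = (0.2)·(0.0) + (0.6)·(0.0) + (0.7)·(0.0) + 0.5 = 0.5

0.5


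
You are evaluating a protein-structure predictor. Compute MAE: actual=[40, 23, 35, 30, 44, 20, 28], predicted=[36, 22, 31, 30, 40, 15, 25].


Absolute errors: |40-36|=4, |23-22|=1, |35-31|=4, |30-30|=0, |44-40|=4, |20-15|=5, |28-25|=3
Sum = 21
MAE = 21/7 = 3

3


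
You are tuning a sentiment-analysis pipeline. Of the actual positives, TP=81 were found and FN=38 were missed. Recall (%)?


Recall = TP/(TP+FN)
= 81/(81+38)
= 81/119 = 68.07%

68.07%


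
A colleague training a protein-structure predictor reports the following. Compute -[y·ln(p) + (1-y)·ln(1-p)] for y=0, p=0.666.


BCE = -[y·ln(p) + (1-y)·ln(1-p)]
= -0 - 1·ln(1-0.666)
= -ln(0.334) = 1.0966

1.0966


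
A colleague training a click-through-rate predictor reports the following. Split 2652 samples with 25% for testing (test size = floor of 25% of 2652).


Test = ⌊2652·25/100⌋ = 663
Train = 2652 - 663 = 1989

Train: 1989, Test: 663


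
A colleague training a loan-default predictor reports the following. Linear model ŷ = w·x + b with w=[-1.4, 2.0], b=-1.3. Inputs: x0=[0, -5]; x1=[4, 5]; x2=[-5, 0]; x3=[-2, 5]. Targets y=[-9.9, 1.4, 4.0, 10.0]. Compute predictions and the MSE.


ŷ0 = (-1.4)·(0) + (2.0)·(-5) - 1.3 = -11.3
ŷ1 = (-1.4)·(4) + (2.0)·(5) - 1.3 = 3.1
ŷ2 = (-1.4)·(-5) + (2.0)·(0) - 1.3 = 5.7
ŷ3 = (-1.4)·(-2) + (2.0)·(5) - 1.3 = 11.5
errors² = [1.96, 2.89, 2.89, 2.25]
MSE = 9.9900/4 = 2.4975

2.4975


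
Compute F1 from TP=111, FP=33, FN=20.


Precision = 111/144 = 0.7708
Recall = 111/131 = 0.8473
F1 = 2·P·R/(P+R) = 2·TP/(2·TP+FP+FN) = 222/(222+33+20) = 222/275 = 0.8073

0.8073


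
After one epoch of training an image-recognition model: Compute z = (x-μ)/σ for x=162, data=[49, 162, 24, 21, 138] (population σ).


μ = 78.8, σ = 59.4286
z = (162 - 78.8)/59.4286 = 1.4

1.4


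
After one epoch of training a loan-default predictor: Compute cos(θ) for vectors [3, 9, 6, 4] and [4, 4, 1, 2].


A·B = 3·4 + 9·4 + 6·1 + 4·2 = 62
‖A‖ = √142 = 11.9164, ‖B‖ = √37 = 6.0828
cos = 62/(√142·√37) = 62/√5254 = 0.8554

0.8554


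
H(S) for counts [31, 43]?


Probabilities: [31/74, 43/74] ≈ [0.4189, 0.5811]
H = -((31/74)·log₂(31/74) + (43/74)·log₂(43/74))
  = 0.9809 bits

0.9809 bits


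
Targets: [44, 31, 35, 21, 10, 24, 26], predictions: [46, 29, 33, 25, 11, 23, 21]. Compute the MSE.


Squared errors: (44-46)²=4, (31-29)²=4, (35-33)²=4, (21-25)²=16, (10-11)²=1, (24-23)²=1, (26-21)²=25
Sum = 55
MSE = 55/7 = 55/7

55/7


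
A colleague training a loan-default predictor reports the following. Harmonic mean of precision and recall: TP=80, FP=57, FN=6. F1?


Precision = 80/137 = 0.5839
Recall = 80/86 = 0.9302
F1 = 2·P·R/(P+R) = 2·TP/(2·TP+FP+FN) = 160/(160+57+6) = 160/223 = 0.7175

0.7175


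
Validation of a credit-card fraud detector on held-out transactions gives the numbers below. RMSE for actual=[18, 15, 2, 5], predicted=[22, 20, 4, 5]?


MSE = 45/4 = 11.25
RMSE = √(45/4) = 3.3541

3.3541


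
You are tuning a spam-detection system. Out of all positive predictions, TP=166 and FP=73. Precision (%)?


Precision = TP/(TP+FP)
= 166/(166+73)
= 166/239 = 69.46%

69.46%


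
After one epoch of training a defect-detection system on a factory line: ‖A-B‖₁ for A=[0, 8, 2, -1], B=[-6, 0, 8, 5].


d = |0+ 6| + |8-0| + |2-8| + |-1-5|
  = 6 + 8 + 6 + 6
  = 26

26


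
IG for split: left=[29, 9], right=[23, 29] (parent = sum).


Parent = [52, 38], H_parent = 0.9825
H_left = 0.7897 (n=38), H_right = 0.9904 (n=52)
H_children = (38/90)·0.7897 + (52/90)·0.9904 = 0.9057
IG = 0.9825 - 0.9057 = 0.0768

0.0768


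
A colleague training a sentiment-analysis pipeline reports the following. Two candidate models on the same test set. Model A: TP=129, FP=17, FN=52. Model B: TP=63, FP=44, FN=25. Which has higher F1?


Model A: P=129/146=0.8836, R=129/181=0.7127, F1=2PR/(P+R)=2TP/(2TP+FP+FN)=258/327=0.789
Model B: P=63/107=0.5888, R=63/88=0.7159, F1=2PR/(P+R)=2TP/(2TP+FP+FN)=126/195=0.6462
0.789 > 0.6462 → Model A

Model A


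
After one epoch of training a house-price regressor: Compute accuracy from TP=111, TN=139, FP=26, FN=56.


Accuracy = (TP+TN)/(TP+TN+FP+FN)
= (111+139)/(332)
= 250/332 = 75.3%

75.3%


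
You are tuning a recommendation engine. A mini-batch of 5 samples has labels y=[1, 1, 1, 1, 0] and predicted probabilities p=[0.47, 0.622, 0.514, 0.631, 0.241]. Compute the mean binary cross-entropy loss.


L[0] = -ln(0.47) = 0.755
L[1] = -ln(0.622) = 0.4748
L[2] = -ln(0.514) = 0.6655
L[3] = -ln(0.631) = 0.4604
L[4] = -ln(1-0.241) = -ln(0.759) = 0.2758
mean = (0.755 + 0.4748 + 0.6655 + 0.4604 + 0.2758)/5 = 0.5263

0.5263


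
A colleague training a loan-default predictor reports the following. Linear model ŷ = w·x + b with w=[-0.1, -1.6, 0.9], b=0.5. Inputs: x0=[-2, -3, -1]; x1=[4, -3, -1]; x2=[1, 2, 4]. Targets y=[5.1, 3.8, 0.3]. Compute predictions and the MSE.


ŷ0 = (-0.1)·(-2) + (-1.6)·(-3) + (0.9)·(-1) + 0.5 = 4.6
ŷ1 = (-0.1)·(4) + (-1.6)·(-3) + (0.9)·(-1) + 0.5 = 4.0
ŷ2 = (-0.1)·(1) + (-1.6)·(2) + (0.9)·(4) + 0.5 = 0.8
errors² = [0.25, 0.04, 0.25]
MSE = 0.5400/3 = 0.18

0.18


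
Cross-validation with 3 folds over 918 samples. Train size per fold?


Fold size = 918/3 = 306
Training per fold = 918 - 306 = 612

612


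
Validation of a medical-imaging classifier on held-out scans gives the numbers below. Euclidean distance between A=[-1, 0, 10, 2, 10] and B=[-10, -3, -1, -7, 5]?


d = √((-1+ 10)² + (0+ 3)² + (10+ 1)² + (2+ 7)² + (10-5)²)
  = √(81 + 9 + 121 + 81 + 25)
  = √317 = 17.8045

17.8045


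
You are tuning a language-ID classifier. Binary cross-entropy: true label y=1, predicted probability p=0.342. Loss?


BCE = -[y·ln(p) + (1-y)·ln(1-p)]
= -1·ln(0.342) - 0
= -ln(0.342) = 1.0729

1.0729


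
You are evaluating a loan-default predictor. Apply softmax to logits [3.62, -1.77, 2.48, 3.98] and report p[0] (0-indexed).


Exponentials: e^3.62=37.3376, e^-1.77=0.1703, e^2.48=11.9413, e^3.98=53.517
Sum = 102.9662
Softmax = [0.3626, 0.0017, 0.116, 0.5198]
p[0] = 37.3376/102.9662 = 0.3626

0.3626


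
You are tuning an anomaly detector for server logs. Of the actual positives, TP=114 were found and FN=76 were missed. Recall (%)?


Recall = TP/(TP+FN)
= 114/(114+76)
= 114/190 = 60.0%

60.0%


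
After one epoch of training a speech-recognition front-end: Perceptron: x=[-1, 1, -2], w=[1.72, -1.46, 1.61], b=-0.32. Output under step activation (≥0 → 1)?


z = (-1)·(1.72) + (1)·(-1.46) + (-2)·(1.61) - 0.32
  = -6.72
step(z) = 0 (z<0)

0


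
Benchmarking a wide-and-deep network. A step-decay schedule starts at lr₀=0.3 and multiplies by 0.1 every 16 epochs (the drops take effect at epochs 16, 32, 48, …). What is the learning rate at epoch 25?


n_drops = ⌊25/16⌋ = 1
lr = 0.3·0.1^1 = 0.3·0.1 = 0.03

0.03


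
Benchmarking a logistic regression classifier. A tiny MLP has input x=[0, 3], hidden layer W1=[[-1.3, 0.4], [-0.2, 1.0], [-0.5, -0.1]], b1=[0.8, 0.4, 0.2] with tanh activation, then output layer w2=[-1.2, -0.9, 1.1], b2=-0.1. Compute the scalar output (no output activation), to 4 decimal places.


z1[0] = (-1.3)·(0) + (0.4)·(3) + 0.8 = 2.0
z1[1] = (-0.2)·(0) + (1.0)·(3) + 0.4 = 3.4
z1[2] = (-0.5)·(0) + (-0.1)·(3) + 0.2 = -0.1
h = tanh(z1) = [0.964, 0.9978, -0.0997]
output = (-1.2)·(0.964) + (-0.9)·(0.9978) + (1.1)·(-0.0997) - 0.1 = -2.2645

-2.2645


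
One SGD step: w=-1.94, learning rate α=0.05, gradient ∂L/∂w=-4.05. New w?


w_new = w - α·∇
= -1.94 - 0.05·-4.05
= -1.94 + 0.2025
= -1.7375

-1.7375


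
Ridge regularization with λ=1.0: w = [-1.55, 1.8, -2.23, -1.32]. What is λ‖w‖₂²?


‖w‖₂² = (-1.55)² + (1.8)² + (-2.23)² + (-1.32)²
     = 2.4025 + 3.24 + 4.9729 + 1.7424
     = 12.3578
λ·‖w‖₂² = 1.0·12.3578 = 12.3578

12.3578


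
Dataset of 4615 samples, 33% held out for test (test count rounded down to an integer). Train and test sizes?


Test = ⌊4615·33/100⌋ = 1522
Train = 4615 - 1522 = 3093

Train: 3093, Test: 1522


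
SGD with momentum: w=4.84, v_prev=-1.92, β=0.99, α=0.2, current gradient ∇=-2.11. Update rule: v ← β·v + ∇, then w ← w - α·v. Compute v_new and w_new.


v_new = 0.99·-1.92 - 2.11 = -1.9008 - 2.11 = -4.0108
w_new = 4.84 - 0.2·-4.0108 = 4.84 + 0.80216 = 5.64216

v_new=-4.0108, w_new=5.64216


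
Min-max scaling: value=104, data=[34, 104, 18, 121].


min=18, max=121
(104-18)/(121-18) = 86/103 = 0.835

0.835


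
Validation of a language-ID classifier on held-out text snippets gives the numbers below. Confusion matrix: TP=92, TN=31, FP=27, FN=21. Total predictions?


Total = TP + TN + FP + FN
= 92 + 31 + 27 + 21
= 171
(Predicted positive: 119, predicted negative: 52)

171


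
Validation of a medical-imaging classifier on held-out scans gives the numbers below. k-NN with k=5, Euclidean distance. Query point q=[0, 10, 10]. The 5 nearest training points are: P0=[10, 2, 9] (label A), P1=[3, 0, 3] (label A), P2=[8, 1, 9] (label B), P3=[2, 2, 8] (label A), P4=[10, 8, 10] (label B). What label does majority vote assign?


d(q,P0) = 12.8452  (label A)
d(q,P1) = 12.5698  (label A)
d(q,P2) = 12.083  (label B)
d(q,P3) = 8.4853  (label A)
d(q,P4) = 10.198  (label B)
Votes: A=3, B=2
Majority → A

A


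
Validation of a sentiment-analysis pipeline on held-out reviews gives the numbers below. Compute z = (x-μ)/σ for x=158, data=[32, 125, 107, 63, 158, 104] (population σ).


μ = 98.1667, σ = 40.8796
z = (158 - 98.1667)/40.8796 = 1.4636

1.4636


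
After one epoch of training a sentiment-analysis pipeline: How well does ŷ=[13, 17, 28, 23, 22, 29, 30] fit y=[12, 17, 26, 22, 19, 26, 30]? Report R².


ȳ = 21.7143
SS_res = Σ(y-ŷ)² = 24
SS_tot = Σ(y-ȳ)² = 229.43
R² = 1 - SS_res/SS_tot = 1 - 0.1046 = 0.8954

0.8954


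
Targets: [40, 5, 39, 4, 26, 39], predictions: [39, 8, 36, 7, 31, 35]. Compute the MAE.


Absolute errors: |40-39|=1, |5-8|=3, |39-36|=3, |4-7|=3, |26-31|=5, |39-35|=4
Sum = 19
MAE = 19/6 = 19/6

19/6


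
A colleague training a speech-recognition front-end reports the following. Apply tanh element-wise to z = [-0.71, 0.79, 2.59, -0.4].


tanh(-0.71) = -0.6107
tanh(0.79) = 0.6584
tanh(2.59) = 0.9888
tanh(-0.4) = -0.3799
result = [-0.6107, 0.6584, 0.9888, -0.3799]

[-0.6107, 0.6584, 0.9888, -0.3799]


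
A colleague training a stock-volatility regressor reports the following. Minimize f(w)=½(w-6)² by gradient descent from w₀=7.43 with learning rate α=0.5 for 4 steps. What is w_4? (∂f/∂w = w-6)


step 1: grad = 7.43-6 = 1.43; w = 7.43 - 0.5·(1.43) = 6.715
step 2: grad = 6.715-6 = 0.715; w = 6.715 - 0.5·(0.715) = 6.3575
step 3: grad = 6.3575-6 = 0.3575; w = 6.3575 - 0.5·(0.3575) = 6.17875
step 4: grad = 6.17875-6 = 0.17875; w = 6.17875 - 0.5·(0.17875) = 6.089375

6.089375


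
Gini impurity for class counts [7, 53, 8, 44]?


Probabilities: [7/112, 53/112, 8/112, 44/112] ≈ [0.0625, 0.4732, 0.0714, 0.3929]
Σpᵢ² = (49 + 2809 + 64 + 1936)/112² = 4858/12544
Gini = 1 - Σpᵢ² = 1 - 4858/12544 = 0.6127

0.6127


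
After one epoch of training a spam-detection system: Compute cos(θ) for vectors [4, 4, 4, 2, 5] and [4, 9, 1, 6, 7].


A·B = 4·4 + 4·9 + 4·1 + 2·6 + 5·7 = 103
‖A‖ = √77 = 8.775, ‖B‖ = √183 = 13.5277
cos = 103/(√77·√183) = 103/√14091 = 0.8677

0.8677


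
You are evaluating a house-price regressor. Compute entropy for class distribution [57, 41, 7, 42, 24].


Probabilities: [57/171, 41/171, 7/171, 42/171, 24/171] ≈ [0.3333, 0.2398, 0.0409, 0.2456, 0.1404]
H = -((57/171)·log₂(57/171) + (41/171)·log₂(41/171) + (7/171)·log₂(7/171) + (42/171)·log₂(42/171) + (24/171)·log₂(24/171))
  = 2.1061 bits

2.1061 bits


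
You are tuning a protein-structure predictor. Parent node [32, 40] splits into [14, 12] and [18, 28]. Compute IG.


Parent = [32, 40], H_parent = 0.9911
H_left = 0.9957 (n=26), H_right = 0.9656 (n=46)
H_children = (26/72)·0.9957 + (46/72)·0.9656 = 0.9765
IG = 0.9911 - 0.9765 = 0.0146

0.0146


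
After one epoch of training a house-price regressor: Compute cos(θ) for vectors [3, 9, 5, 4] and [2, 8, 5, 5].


A·B = 3·2 + 9·8 + 5·5 + 4·5 = 123
‖A‖ = √131 = 11.4455, ‖B‖ = √118 = 10.8628
cos = 123/(√131·√118) = 123/√15458 = 0.9893

0.9893


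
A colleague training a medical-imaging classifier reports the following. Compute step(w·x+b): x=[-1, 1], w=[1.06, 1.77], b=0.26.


z = (-1)·(1.06) + (1)·(1.77) + 0.26
  = 0.97
step(z) = 1 (z≥0)

1


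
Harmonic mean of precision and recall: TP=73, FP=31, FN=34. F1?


Precision = 73/104 = 0.7019
Recall = 73/107 = 0.6822
F1 = 2·P·R/(P+R) = 2·TP/(2·TP+FP+FN) = 146/(146+31+34) = 146/211 = 0.6919

0.6919


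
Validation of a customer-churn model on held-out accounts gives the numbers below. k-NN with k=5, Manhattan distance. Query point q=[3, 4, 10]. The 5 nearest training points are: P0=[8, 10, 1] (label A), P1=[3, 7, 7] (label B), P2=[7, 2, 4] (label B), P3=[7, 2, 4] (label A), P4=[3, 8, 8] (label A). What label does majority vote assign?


d(q,P0) = 20  (label A)
d(q,P1) = 6  (label B)
d(q,P2) = 12  (label B)
d(q,P3) = 12  (label A)
d(q,P4) = 6  (label A)
Votes: A=3, B=2
Majority → A

A


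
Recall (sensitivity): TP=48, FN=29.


Recall = TP/(TP+FN)
= 48/(48+29)
= 48/77 = 62.34%

62.34%


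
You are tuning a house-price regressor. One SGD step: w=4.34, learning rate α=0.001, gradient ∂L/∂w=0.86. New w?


w_new = w - α·∇
= 4.34 - 0.001·0.86
= 4.34 - 0.00086
= 4.33914

4.33914


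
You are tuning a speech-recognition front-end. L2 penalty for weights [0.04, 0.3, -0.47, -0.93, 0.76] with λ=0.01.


‖w‖₂² = (0.04)² + (0.3)² + (-0.47)² + (-0.93)² + (0.76)²
     = 0.0016 + 0.09 + 0.2209 + 0.8649 + 0.5776
     = 1.755
λ·‖w‖₂² = 0.01·1.755 = 0.01755

0.01755
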